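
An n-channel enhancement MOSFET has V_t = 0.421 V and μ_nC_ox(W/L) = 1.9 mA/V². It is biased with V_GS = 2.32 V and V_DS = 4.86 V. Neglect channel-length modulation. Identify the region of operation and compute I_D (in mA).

Saturation; I_D = 3.43 mA

V_ov = V_GS − V_t = 2.32 − 0.421 = 1.9 V.
Since V_DS = 4.86 V ≥ V_ov = 1.9 V, the device is in saturation.
I_D = ½ k_n V_ov² = 0.5 × 1.9 × 1.9² = 3.43 mA.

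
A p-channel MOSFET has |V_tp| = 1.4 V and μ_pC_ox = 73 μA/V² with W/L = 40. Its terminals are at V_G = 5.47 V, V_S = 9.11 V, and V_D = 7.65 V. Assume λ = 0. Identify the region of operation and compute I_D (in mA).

V_SG = V_S − V_G = 9.11 − 5.47 = 3.64 V; V_SD = V_S − V_D = 9.11 − 7.65 = 1.46 V.
k_p = μ_pC_ox · (W/L) = 2.92 mA/V².
V_ov = V_SG − |V_tp| = 3.64 − 1.4 = 2.24 V.
Since V_SD = 1.46 V < V_ov = 2.24 V, the device is in the triode region.
I_D = k_p [V_ov · V_SD − ½ V_SD²] = 2.92 × [2.24 × 1.46 − 0.5 × 1.46²] = 6.44 mA.

Triode; I_D = 6.44 mA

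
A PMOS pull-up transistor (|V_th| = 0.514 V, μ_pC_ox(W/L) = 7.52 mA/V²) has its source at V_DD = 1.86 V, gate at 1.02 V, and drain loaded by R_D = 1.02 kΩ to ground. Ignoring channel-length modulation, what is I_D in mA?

I_D = 0.400 mA

V_SG = V_DD − V_G = 1.86 − 1.02 = 0.84 V, so V_ov = 0.84 − 0.514 = 0.326 V.
Assume saturation: I_D = ½ k_p V_ov² = 0.5 × 7.52 × 0.326² = 0.4 mA, giving V_SD = V_DD − I_D R_D = 1.86 − 0.4 × 1.02 = 1.45 V.
V_SD = 1.45 V ≥ V_ov = 0.326 V, confirming saturation.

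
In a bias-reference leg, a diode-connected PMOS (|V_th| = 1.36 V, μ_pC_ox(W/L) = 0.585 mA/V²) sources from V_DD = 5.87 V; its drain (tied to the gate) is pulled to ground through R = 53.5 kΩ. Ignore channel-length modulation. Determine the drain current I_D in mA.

With gate tied to drain, V_SG = V_SD ≥ V_SG − |V_th|, so the device is in saturation.
KCL at the drain: ½ k_p (V_SG − |V_th|)² = (V_DD − V_SG)/R.
Let x = V_SG − 1.36. Then 15.6 x² + x − 4.51 = 0, giving x = 0.506 V (positive root), so V_SG = 1.87 V.
I_D = (V_DD − V_SG)/R = (5.87 − 1.87) / 53.5 = 0.0748 mA.

I_D = 0.0748 mA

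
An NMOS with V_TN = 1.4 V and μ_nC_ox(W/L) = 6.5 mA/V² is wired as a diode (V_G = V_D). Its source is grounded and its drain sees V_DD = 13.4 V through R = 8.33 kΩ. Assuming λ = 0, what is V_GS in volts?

V_GS = 2.05 V

With gate tied to drain, V_GS = V_DS ≥ V_GS − V_TN, so the device is in saturation.
KCL at the drain: ½ k_n (V_GS − V_TN)² = (V_DD − V_GS)/R.
Let x = V_GS − 1.4. Then 27.1 x² + x − 12 = 0, giving x = 0.648 V (positive root), so V_GS = 2.05 V.
I_D = (V_DD − V_GS)/R = (13.4 − 2.05) / 8.33 = 1.36 mA.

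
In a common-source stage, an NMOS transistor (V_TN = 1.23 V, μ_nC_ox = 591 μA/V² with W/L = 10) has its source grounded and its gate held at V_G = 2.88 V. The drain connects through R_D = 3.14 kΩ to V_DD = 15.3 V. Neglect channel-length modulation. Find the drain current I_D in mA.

I_D = 4.69 mA

V_GS = V_G = 2.88 V, so V_ov = 2.88 − 1.23 = 1.65 V.
k_n = μ_nC_ox · (W/L) = 5.91 mA/V².
Assume saturation: I_D = ½ k_n V_ov² = 0.5 × 5.91 × 1.65² = 8.04 mA, giving V_DS = V_DD − I_D R_D = 15.3 − 8.04 × 3.14 = -9.96 V.
But -9.96 V < V_ov = 1.65 V, so the device is actually in triode.
In triode I_D = k_n[V_ov V_DS − ½ V_DS²] and I_D = (V_DD − V_DS)/R_D. Equating: 9.28 V_DS² − 31.62 V_DS + 15.3 = 0, giving V_DS = 0.584 V (the root below V_ov).
I_D = (15.3 − 0.584) / 3.14 = 4.69 mA.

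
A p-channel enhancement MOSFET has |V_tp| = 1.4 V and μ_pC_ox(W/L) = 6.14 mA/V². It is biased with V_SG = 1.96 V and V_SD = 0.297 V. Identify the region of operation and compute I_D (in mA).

V_ov = V_SG − |V_tp| = 1.96 − 1.4 = 0.56 V.
Since V_SD = 0.297 V < V_ov = 0.56 V, the device is in the triode region.
I_D = k_p [V_ov · V_SD − ½ V_SD²] = 6.14 × [0.56 × 0.297 − 0.5 × 0.297²] = 0.75 mA.

Triode; I_D = 0.750 mA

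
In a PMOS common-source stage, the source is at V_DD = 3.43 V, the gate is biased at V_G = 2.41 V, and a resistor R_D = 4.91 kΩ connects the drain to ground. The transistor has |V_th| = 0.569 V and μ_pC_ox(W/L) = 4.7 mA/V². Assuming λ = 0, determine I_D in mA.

I_D = 0.478 mA

V_SG = V_DD − V_G = 3.43 − 2.41 = 1.02 V, so V_ov = 1.02 − 0.569 = 0.451 V.
Assume saturation: I_D = ½ k_p V_ov² = 0.5 × 4.7 × 0.451² = 0.478 mA, giving V_SD = V_DD − I_D R_D = 3.43 − 0.478 × 4.91 = 1.08 V.
V_SD = 1.08 V ≥ V_ov = 0.451 V, confirming saturation.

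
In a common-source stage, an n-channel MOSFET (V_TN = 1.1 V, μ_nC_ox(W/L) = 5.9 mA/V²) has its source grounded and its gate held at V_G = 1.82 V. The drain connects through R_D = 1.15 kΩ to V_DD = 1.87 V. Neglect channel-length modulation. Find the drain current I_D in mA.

V_GS = V_G = 1.82 V, so V_ov = 1.82 − 1.1 = 0.72 V.
Assume saturation: I_D = ½ k_n V_ov² = 0.5 × 5.9 × 0.72² = 1.53 mA, giving V_DS = V_DD − I_D R_D = 1.87 − 1.53 × 1.15 = 0.111 V.
But 0.111 V < V_ov = 0.72 V, so the device is actually in triode.
In triode I_D = k_n[V_ov V_DS − ½ V_DS²] and I_D = (V_DD − V_DS)/R_D. Equating: 3.39 V_DS² − 5.885 V_DS + 1.87 = 0, giving V_DS = 0.419 V (the root below V_ov).
I_D = (1.87 − 0.419) / 1.15 = 1.26 mA.

I_D = 1.26 mA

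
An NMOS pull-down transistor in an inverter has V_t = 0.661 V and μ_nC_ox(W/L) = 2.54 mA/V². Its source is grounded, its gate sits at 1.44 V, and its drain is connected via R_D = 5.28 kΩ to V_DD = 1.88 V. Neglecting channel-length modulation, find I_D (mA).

V_GS = V_G = 1.44 V, so V_ov = 1.44 − 0.661 = 0.779 V.
Assume saturation: I_D = ½ k_n V_ov² = 0.5 × 2.54 × 0.779² = 0.771 mA, giving V_DS = V_DD − I_D R_D = 1.88 − 0.771 × 5.28 = -2.19 V.
But -2.19 V < V_ov = 0.779 V, so the device is actually in triode.
In triode I_D = k_n[V_ov V_DS − ½ V_DS²] and I_D = (V_DD − V_DS)/R_D. Equating: 6.71 V_DS² − 11.45 V_DS + 1.88 = 0, giving V_DS = 0.184 V (the root below V_ov).
I_D = (1.88 − 0.184) / 5.28 = 0.321 mA.

I_D = 0.321 mA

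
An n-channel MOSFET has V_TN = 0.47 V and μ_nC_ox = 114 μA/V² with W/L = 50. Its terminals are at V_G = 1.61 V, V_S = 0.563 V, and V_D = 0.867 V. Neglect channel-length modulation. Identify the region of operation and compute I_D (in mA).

Triode; I_D = 0.736 mA

V_GS = V_G − V_S = 1.61 − 0.563 = 1.05 V; V_DS = V_D − V_S = 0.867 − 0.563 = 0.304 V.
k_n = μ_nC_ox · (W/L) = 5.7 mA/V².
V_ov = V_GS − V_TN = 1.05 − 0.47 = 0.577 V.
Since V_DS = 0.304 V < V_ov = 0.577 V, the device is in the triode region.
I_D = k_n [V_ov · V_DS − ½ V_DS²] = 5.7 × [0.577 × 0.304 − 0.5 × 0.304²] = 0.736 mA.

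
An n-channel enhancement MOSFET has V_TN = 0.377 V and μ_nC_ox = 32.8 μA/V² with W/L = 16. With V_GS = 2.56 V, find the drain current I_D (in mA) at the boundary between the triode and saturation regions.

I_D = 1.25 mA

At the boundary V_DS = V_ov = V_GS − V_TN = 2.56 − 0.377 = 2.18 V.
k_n = μ_nC_ox · (W/L) = 0.5248 mA/V².
I_D = ½ k_n V_ov² = 0.5 × 0.5248 × 2.18² = 1.25 mA.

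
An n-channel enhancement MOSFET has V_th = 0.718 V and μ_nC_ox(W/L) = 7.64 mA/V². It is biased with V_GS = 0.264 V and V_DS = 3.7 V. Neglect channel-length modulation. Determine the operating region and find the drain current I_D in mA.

V_GS = 0.264 V < V_th = 0.718 V, so the transistor is in cutoff.

Cutoff; I_D = 0 mA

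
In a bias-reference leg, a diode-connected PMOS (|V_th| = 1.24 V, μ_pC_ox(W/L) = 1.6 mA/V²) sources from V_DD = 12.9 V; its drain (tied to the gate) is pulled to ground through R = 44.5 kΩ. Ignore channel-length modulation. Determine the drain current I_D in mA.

I_D = 0.249 mA

With gate tied to drain, V_SG = V_SD ≥ V_SG − |V_th|, so the device is in saturation.
KCL at the drain: ½ k_p (V_SG − |V_th|)² = (V_DD − V_SG)/R.
Let x = V_SG − 1.24. Then 35.6 x² + x − 11.66 = 0, giving x = 0.558 V (positive root), so V_SG = 1.8 V.
I_D = (V_DD − V_SG)/R = (12.9 − 1.8) / 44.5 = 0.249 mA.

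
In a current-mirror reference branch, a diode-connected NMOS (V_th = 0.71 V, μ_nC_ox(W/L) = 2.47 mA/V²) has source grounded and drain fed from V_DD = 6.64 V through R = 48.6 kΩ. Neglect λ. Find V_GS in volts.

V_GS = 1.02 V

With gate tied to drain, V_GS = V_DS ≥ V_GS − V_th, so the device is in saturation.
KCL at the drain: ½ k_n (V_GS − V_th)² = (V_DD − V_GS)/R.
Let x = V_GS − 0.71. Then 60 x² + x − 5.93 = 0, giving x = 0.306 V (positive root), so V_GS = 1.02 V.
I_D = (V_DD − V_GS)/R = (6.64 − 1.02) / 48.6 = 0.116 mA.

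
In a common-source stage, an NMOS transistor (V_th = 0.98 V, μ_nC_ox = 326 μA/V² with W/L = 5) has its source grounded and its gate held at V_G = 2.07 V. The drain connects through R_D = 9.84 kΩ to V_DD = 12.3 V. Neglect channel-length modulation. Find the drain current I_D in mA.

V_GS = V_G = 2.07 V, so V_ov = 2.07 − 0.98 = 1.09 V.
k_n = μ_nC_ox · (W/L) = 1.63 mA/V².
Assume saturation: I_D = ½ k_n V_ov² = 0.5 × 1.63 × 1.09² = 0.968 mA, giving V_DS = V_DD − I_D R_D = 12.3 − 0.968 × 9.84 = 2.77 V.
V_DS = 2.77 V ≥ V_ov = 1.09 V, confirming saturation.

I_D = 0.968 mA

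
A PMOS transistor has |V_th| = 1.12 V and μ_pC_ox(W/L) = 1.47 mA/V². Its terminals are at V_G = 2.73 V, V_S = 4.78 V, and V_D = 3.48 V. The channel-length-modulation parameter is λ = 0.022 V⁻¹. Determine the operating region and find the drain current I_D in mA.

V_SG = V_S − V_G = 4.78 − 2.73 = 2.05 V; V_SD = V_S − V_D = 4.78 − 3.48 = 1.3 V.
V_ov = V_SG − |V_th| = 2.05 − 1.12 = 0.93 V.
Since V_SD = 1.3 V ≥ V_ov = 0.93 V, the device is in saturation.
I_D = ½ k_p V_ov² (1 + λ V_SD) = 0.5 × 1.47 × 0.93² × (1 + 0.022 × 1.3) = 0.654 mA.

Saturation; I_D = 0.654 mA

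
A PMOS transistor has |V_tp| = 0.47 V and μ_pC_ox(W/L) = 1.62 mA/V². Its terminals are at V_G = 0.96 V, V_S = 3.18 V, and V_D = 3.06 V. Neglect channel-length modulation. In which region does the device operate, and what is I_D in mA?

V_SG = V_S − V_G = 3.18 − 0.96 = 2.22 V; V_SD = V_S − V_D = 3.18 − 3.06 = 0.12 V.
V_ov = V_SG − |V_tp| = 2.22 − 0.47 = 1.75 V.
Since V_SD = 0.12 V < V_ov = 1.75 V, the device is in the triode region.
I_D = k_p [V_ov · V_SD − ½ V_SD²] = 1.62 × [1.75 × 0.12 − 0.5 × 0.12²] = 0.329 mA.

Triode; I_D = 0.329 mA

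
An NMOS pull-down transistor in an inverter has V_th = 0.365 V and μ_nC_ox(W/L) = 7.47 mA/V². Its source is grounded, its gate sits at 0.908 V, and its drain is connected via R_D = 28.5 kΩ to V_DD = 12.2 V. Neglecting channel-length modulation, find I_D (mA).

V_GS = V_G = 0.908 V, so V_ov = 0.908 − 0.365 = 0.543 V.
Assume saturation: I_D = ½ k_n V_ov² = 0.5 × 7.47 × 0.543² = 1.1 mA, giving V_DS = V_DD − I_D R_D = 12.2 − 1.1 × 28.5 = -19.2 V.
But -19.2 V < V_ov = 0.543 V, so the device is actually in triode.
In triode I_D = k_n[V_ov V_DS − ½ V_DS²] and I_D = (V_DD − V_DS)/R_D. Equating: 106 V_DS² − 116.6 V_DS + 12.2 = 0, giving V_DS = 0.117 V (the root below V_ov).
I_D = (12.2 − 0.117) / 28.5 = 0.424 mA.

I_D = 0.424 mA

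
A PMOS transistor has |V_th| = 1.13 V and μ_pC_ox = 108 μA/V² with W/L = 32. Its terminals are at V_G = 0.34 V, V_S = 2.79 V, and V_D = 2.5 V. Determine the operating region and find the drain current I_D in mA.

V_SG = V_S − V_G = 2.79 − 0.34 = 2.45 V; V_SD = V_S − V_D = 2.79 − 2.5 = 0.29 V.
k_p = μ_pC_ox · (W/L) = 3.456 mA/V².
V_ov = V_SG − |V_th| = 2.45 − 1.13 = 1.32 V.
Since V_SD = 0.29 V < V_ov = 1.32 V, the device is in the triode region.
I_D = k_p [V_ov · V_SD − ½ V_SD²] = 3.456 × [1.32 × 0.29 − 0.5 × 0.29²] = 1.18 mA.

Triode; I_D = 1.18 mA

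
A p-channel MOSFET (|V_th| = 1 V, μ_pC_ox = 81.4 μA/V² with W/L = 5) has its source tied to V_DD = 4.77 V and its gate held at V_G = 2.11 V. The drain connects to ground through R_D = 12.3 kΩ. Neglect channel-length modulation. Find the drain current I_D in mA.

I_D = 0.338 mA

V_SG = V_DD − V_G = 4.77 − 2.11 = 2.66 V, so V_ov = 2.66 − 1 = 1.66 V.
k_p = μ_pC_ox · (W/L) = 0.407 mA/V².
Assume saturation: I_D = ½ k_p V_ov² = 0.5 × 0.407 × 1.66² = 0.561 mA, giving V_SD = V_DD − I_D R_D = 4.77 − 0.561 × 12.3 = -2.13 V.
But -2.13 V < V_ov = 1.66 V, so the device is actually in triode.
In triode I_D = k_p[V_ov V_SD − ½ V_SD²] and I_D = (V_DD − V_SD)/R_D. Equating: 2.5 V_SD² − 9.31 V_SD + 4.77 = 0, giving V_SD = 0.614 V (the root below V_ov).
I_D = (4.77 − 0.614) / 12.3 = 0.338 mA.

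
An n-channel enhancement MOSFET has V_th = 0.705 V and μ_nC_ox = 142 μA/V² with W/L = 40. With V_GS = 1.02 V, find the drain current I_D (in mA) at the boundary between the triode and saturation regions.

At the boundary V_DS = V_ov = V_GS − V_th = 1.02 − 0.705 = 0.315 V.
k_n = μ_nC_ox · (W/L) = 5.68 mA/V².
I_D = ½ k_n V_ov² = 0.5 × 5.68 × 0.315² = 0.282 mA.

I_D = 0.282 mA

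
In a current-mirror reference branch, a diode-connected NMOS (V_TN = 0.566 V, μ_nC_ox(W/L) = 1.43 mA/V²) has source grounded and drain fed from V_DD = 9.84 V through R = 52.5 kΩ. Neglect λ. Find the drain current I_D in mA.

With gate tied to drain, V_GS = V_DS ≥ V_GS − V_TN, so the device is in saturation.
KCL at the drain: ½ k_n (V_GS − V_TN)² = (V_DD − V_GS)/R.
Let x = V_GS − 0.566. Then 37.5 x² + x − 9.274 = 0, giving x = 0.484 V (positive root), so V_GS = 1.05 V.
I_D = (V_DD − V_GS)/R = (9.84 − 1.05) / 52.5 = 0.167 mA.

I_D = 0.167 mA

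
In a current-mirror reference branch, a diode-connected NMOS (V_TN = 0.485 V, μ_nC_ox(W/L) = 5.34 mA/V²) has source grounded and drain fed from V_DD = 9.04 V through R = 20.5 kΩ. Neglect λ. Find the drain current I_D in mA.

I_D = 0.398 mA

With gate tied to drain, V_GS = V_DS ≥ V_GS − V_TN, so the device is in saturation.
KCL at the drain: ½ k_n (V_GS − V_TN)² = (V_DD − V_GS)/R.
Let x = V_GS − 0.485. Then 54.7 x² + x − 8.555 = 0, giving x = 0.386 V (positive root), so V_GS = 0.871 V.
I_D = (V_DD − V_GS)/R = (9.04 − 0.871) / 20.5 = 0.398 mA.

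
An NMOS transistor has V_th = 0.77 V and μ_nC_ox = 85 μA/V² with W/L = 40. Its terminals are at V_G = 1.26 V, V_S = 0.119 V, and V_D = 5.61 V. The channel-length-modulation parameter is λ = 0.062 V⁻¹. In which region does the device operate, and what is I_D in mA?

Saturation; I_D = 0.314 mA

V_GS = V_G − V_S = 1.26 − 0.119 = 1.14 V; V_DS = V_D − V_S = 5.61 − 0.119 = 5.49 V.
k_n = μ_nC_ox · (W/L) = 3.4 mA/V².
V_ov = V_GS − V_th = 1.14 − 0.77 = 0.371 V.
Since V_DS = 5.49 V ≥ V_ov = 0.371 V, the device is in saturation.
I_D = ½ k_n V_ov² (1 + λ V_DS) = 0.5 × 3.4 × 0.371² × (1 + 0.062 × 5.49) = 0.314 mA.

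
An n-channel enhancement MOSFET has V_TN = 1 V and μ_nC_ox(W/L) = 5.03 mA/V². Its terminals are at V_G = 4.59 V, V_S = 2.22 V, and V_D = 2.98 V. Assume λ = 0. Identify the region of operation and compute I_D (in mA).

V_GS = V_G − V_S = 4.59 − 2.22 = 2.37 V; V_DS = V_D − V_S = 2.98 − 2.22 = 0.76 V.
V_ov = V_GS − V_TN = 2.37 − 1 = 1.37 V.
Since V_DS = 0.76 V < V_ov = 1.37 V, the device is in the triode region.
I_D = k_n [V_ov · V_DS − ½ V_DS²] = 5.03 × [1.37 × 0.76 − 0.5 × 0.76²] = 3.78 mA.

Triode; I_D = 3.78 mA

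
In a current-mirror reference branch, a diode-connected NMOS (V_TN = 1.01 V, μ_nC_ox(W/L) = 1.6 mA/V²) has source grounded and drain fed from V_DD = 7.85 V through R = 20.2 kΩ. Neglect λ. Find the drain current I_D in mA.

I_D = 0.308 mA

With gate tied to drain, V_GS = V_DS ≥ V_GS − V_TN, so the device is in saturation.
KCL at the drain: ½ k_n (V_GS − V_TN)² = (V_DD − V_GS)/R.
Let x = V_GS − 1.01. Then 16.2 x² + x − 6.84 = 0, giving x = 0.62 V (positive root), so V_GS = 1.63 V.
I_D = (V_DD − V_GS)/R = (7.85 − 1.63) / 20.2 = 0.308 mA.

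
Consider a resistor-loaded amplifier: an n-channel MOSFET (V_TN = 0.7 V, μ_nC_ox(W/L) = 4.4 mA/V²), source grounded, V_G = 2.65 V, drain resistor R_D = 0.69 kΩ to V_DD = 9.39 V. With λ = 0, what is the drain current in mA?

I_D = 8.37 mA

V_GS = V_G = 2.65 V, so V_ov = 2.65 − 0.7 = 1.95 V.
Assume saturation: I_D = ½ k_n V_ov² = 0.5 × 4.4 × 1.95² = 8.37 mA, giving V_DS = V_DD − I_D R_D = 9.39 − 8.37 × 0.69 = 3.62 V.
V_DS = 3.62 V ≥ V_ov = 1.95 V, confirming saturation.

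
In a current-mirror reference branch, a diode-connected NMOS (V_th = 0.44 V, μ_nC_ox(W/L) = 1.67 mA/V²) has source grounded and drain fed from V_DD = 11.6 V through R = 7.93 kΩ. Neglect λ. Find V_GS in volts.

V_GS = 1.66 V

With gate tied to drain, V_GS = V_DS ≥ V_GS − V_th, so the device is in saturation.
KCL at the drain: ½ k_n (V_GS − V_th)² = (V_DD − V_GS)/R.
Let x = V_GS − 0.44. Then 6.62 x² + x − 11.16 = 0, giving x = 1.22 V (positive root), so V_GS = 1.66 V.
I_D = (V_DD − V_GS)/R = (11.6 − 1.66) / 7.93 = 1.25 mA.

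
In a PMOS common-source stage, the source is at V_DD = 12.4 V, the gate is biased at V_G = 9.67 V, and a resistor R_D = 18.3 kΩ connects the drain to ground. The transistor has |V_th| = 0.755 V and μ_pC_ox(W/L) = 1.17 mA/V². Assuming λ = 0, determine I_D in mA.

I_D = 0.661 mA

V_SG = V_DD − V_G = 12.4 − 9.67 = 2.73 V, so V_ov = 2.73 − 0.755 = 1.98 V.
Assume saturation: I_D = ½ k_p V_ov² = 0.5 × 1.17 × 1.98² = 2.28 mA, giving V_SD = V_DD − I_D R_D = 12.4 − 2.28 × 18.3 = -29.4 V.
But -29.4 V < V_ov = 1.98 V, so the device is actually in triode.
In triode I_D = k_p[V_ov V_SD − ½ V_SD²] and I_D = (V_DD − V_SD)/R_D. Equating: 10.7 V_SD² − 43.29 V_SD + 12.4 = 0, giving V_SD = 0.31 V (the root below V_ov).
I_D = (12.4 − 0.31) / 18.3 = 0.661 mA.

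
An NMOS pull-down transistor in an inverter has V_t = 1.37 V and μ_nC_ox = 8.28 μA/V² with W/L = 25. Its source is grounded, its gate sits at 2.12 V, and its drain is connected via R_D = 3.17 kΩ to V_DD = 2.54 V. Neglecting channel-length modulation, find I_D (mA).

V_GS = V_G = 2.12 V, so V_ov = 2.12 − 1.37 = 0.75 V.
k_n = μ_nC_ox · (W/L) = 0.207 mA/V².
Assume saturation: I_D = ½ k_n V_ov² = 0.5 × 0.207 × 0.75² = 0.0582 mA, giving V_DS = V_DD − I_D R_D = 2.54 − 0.0582 × 3.17 = 2.36 V.
V_DS = 2.36 V ≥ V_ov = 0.75 V, confirming saturation.

I_D = 0.0582 mA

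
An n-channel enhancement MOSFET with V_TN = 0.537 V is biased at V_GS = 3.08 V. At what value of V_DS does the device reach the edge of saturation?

V_DS,sat = 2.54 V

The boundary between triode and saturation is V_DS = V_GS − V_TN = V_ov.
V_ov = 3.08 − 0.537 = 2.54 V.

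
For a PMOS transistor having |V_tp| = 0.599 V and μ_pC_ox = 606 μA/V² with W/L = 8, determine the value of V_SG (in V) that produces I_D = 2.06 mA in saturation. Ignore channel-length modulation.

k_p = μ_pC_ox · (W/L) = 4.848 mA/V².
In saturation I_D = ½ k_p (V_SG − |V_tp|)², so V_SG − |V_tp| = √(2 I_D / k_p) = √(2 × 2.06 / 4.848) = 0.922 V.
V_SG = 0.599 + 0.922 = 1.52 V.

V_SG = 1.52 V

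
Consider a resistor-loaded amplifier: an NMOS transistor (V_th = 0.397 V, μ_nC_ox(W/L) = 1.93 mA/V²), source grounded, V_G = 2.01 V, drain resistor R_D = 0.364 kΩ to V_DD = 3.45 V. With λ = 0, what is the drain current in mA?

I_D = 2.51 mA

V_GS = V_G = 2.01 V, so V_ov = 2.01 − 0.397 = 1.61 V.
Assume saturation: I_D = ½ k_n V_ov² = 0.5 × 1.93 × 1.61² = 2.51 mA, giving V_DS = V_DD − I_D R_D = 3.45 − 2.51 × 0.364 = 2.54 V.
V_DS = 2.54 V ≥ V_ov = 1.61 V, confirming saturation.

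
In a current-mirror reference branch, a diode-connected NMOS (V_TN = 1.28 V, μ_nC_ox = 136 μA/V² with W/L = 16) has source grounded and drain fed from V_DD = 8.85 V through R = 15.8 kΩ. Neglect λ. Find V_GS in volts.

With gate tied to drain, V_GS = V_DS ≥ V_GS − V_TN, so the device is in saturation.
k_n = μ_nC_ox · (W/L) = 2.176 mA/V².
KCL at the drain: ½ k_n (V_GS − V_TN)² = (V_DD − V_GS)/R.
Let x = V_GS − 1.28. Then 17.2 x² + x − 7.57 = 0, giving x = 0.635 V (positive root), so V_GS = 1.92 V.
I_D = (V_DD − V_GS)/R = (8.85 − 1.92) / 15.8 = 0.439 mA.

V_GS = 1.92 V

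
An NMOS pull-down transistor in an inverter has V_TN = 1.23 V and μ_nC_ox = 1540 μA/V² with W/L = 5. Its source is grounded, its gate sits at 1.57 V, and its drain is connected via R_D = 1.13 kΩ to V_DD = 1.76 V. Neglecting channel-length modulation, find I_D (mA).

V_GS = V_G = 1.57 V, so V_ov = 1.57 − 1.23 = 0.34 V.
k_n = μ_nC_ox · (W/L) = 7.7 mA/V².
Assume saturation: I_D = ½ k_n V_ov² = 0.5 × 7.7 × 0.34² = 0.445 mA, giving V_DS = V_DD − I_D R_D = 1.76 − 0.445 × 1.13 = 1.26 V.
V_DS = 1.26 V ≥ V_ov = 0.34 V, confirming saturation.

I_D = 0.445 mA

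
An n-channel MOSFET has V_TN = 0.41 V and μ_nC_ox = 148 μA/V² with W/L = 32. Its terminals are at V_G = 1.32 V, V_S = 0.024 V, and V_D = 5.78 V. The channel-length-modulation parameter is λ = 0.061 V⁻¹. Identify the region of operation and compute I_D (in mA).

Saturation; I_D = 2.51 mA

V_GS = V_G − V_S = 1.32 − 0.024 = 1.3 V; V_DS = V_D − V_S = 5.78 − 0.024 = 5.76 V.
k_n = μ_nC_ox · (W/L) = 4.736 mA/V².
V_ov = V_GS − V_TN = 1.3 − 0.41 = 0.886 V.
Since V_DS = 5.76 V ≥ V_ov = 0.886 V, the device is in saturation.
I_D = ½ k_n V_ov² (1 + λ V_DS) = 0.5 × 4.736 × 0.886² × (1 + 0.061 × 5.76) = 2.51 mA.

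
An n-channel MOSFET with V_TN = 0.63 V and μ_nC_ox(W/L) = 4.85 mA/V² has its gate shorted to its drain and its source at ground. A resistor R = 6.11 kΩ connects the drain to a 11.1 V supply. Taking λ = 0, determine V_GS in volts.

With gate tied to drain, V_GS = V_DS ≥ V_GS − V_TN, so the device is in saturation.
KCL at the drain: ½ k_n (V_GS − V_TN)² = (V_DD − V_GS)/R.
Let x = V_GS − 0.63. Then 14.8 x² + x − 10.47 = 0, giving x = 0.808 V (positive root), so V_GS = 1.44 V.
I_D = (V_DD − V_GS)/R = (11.1 − 1.44) / 6.11 = 1.58 mA.

V_GS = 1.44 V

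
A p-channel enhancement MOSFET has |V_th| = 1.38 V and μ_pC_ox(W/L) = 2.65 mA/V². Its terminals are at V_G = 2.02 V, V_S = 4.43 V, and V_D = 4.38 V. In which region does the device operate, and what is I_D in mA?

Triode; I_D = 0.133 mA

V_SG = V_S − V_G = 4.43 − 2.02 = 2.41 V; V_SD = V_S − V_D = 4.43 − 4.38 = 0.05 V.
V_ov = V_SG − |V_th| = 2.41 − 1.38 = 1.03 V.
Since V_SD = 0.05 V < V_ov = 1.03 V, the device is in the triode region.
I_D = k_p [V_ov · V_SD − ½ V_SD²] = 2.65 × [1.03 × 0.05 − 0.5 × 0.05²] = 0.133 mA.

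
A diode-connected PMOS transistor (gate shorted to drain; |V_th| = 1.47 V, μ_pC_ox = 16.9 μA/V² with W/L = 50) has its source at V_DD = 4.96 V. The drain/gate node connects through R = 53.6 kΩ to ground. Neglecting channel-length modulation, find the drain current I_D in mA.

With gate tied to drain, V_SG = V_SD ≥ V_SG − |V_th|, so the device is in saturation.
k_p = μ_pC_ox · (W/L) = 0.845 mA/V².
KCL at the drain: ½ k_p (V_SG − |V_th|)² = (V_DD − V_SG)/R.
Let x = V_SG − 1.47. Then 22.6 x² + x − 3.49 = 0, giving x = 0.371 V (positive root), so V_SG = 1.84 V.
I_D = (V_DD − V_SG)/R = (4.96 − 1.84) / 53.6 = 0.0582 mA.

I_D = 0.0582 mA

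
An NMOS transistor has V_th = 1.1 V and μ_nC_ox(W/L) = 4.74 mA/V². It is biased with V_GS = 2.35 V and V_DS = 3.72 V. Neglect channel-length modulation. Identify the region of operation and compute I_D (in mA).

Saturation; I_D = 3.70 mA

V_ov = V_GS − V_th = 2.35 − 1.1 = 1.25 V.
Since V_DS = 3.72 V ≥ V_ov = 1.25 V, the device is in saturation.
I_D = ½ k_n V_ov² = 0.5 × 4.74 × 1.25² = 3.7 mA.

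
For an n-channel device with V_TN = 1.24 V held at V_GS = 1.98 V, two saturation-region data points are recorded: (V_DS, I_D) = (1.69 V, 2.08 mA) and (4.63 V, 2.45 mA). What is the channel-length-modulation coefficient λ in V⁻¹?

With V_GS fixed, I_D ∝ (1 + λ V_DS) in saturation, so I_D2/I_D1 = (1 + λ V_DS2)/(1 + λ V_DS1).
2.45/2.08 = 1.178 = (1 + 4.63 λ)/(1 + 1.69 λ).
Solving: λ (I_D1 V_DS2 − I_D2 V_DS1) = I_D2 − I_D1, so λ = (2.45 − 2.08) / (2.08 × 4.63 − 2.45 × 1.69) = 0.37 / 5.49 = 0.0674 V⁻¹.

λ = 0.0674 V⁻¹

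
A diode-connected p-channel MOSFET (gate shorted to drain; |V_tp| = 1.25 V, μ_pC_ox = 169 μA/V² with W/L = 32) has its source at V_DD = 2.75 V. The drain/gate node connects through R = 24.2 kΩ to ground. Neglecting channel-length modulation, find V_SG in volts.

With gate tied to drain, V_SG = V_SD ≥ V_SG − |V_tp|, so the device is in saturation.
k_p = μ_pC_ox · (W/L) = 5.408 mA/V².
KCL at the drain: ½ k_p (V_SG − |V_tp|)² = (V_DD − V_SG)/R.
Let x = V_SG − 1.25. Then 65.4 x² + x − 1.5 = 0, giving x = 0.144 V (positive root), so V_SG = 1.39 V.
I_D = (V_DD − V_SG)/R = (2.75 − 1.39) / 24.2 = 0.056 mA.

V_SG = 1.39 V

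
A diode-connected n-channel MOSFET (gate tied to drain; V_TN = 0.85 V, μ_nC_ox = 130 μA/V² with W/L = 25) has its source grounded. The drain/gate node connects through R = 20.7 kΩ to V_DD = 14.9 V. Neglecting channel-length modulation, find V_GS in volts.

V_GS = 1.48 V

With gate tied to drain, V_GS = V_DS ≥ V_GS − V_TN, so the device is in saturation.
k_n = μ_nC_ox · (W/L) = 3.25 mA/V².
KCL at the drain: ½ k_n (V_GS − V_TN)² = (V_DD − V_GS)/R.
Let x = V_GS − 0.85. Then 33.6 x² + x − 14.05 = 0, giving x = 0.632 V (positive root), so V_GS = 1.48 V.
I_D = (V_DD − V_GS)/R = (14.9 − 1.48) / 20.7 = 0.648 mA.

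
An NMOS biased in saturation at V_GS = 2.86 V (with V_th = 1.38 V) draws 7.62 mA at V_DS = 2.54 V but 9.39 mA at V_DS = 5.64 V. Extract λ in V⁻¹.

With V_GS fixed, I_D ∝ (1 + λ V_DS) in saturation, so I_D2/I_D1 = (1 + λ V_DS2)/(1 + λ V_DS1).
9.39/7.62 = 1.232 = (1 + 5.64 λ)/(1 + 2.54 λ).
Solving: λ (I_D1 V_DS2 − I_D2 V_DS1) = I_D2 − I_D1, so λ = (9.39 − 7.62) / (7.62 × 5.64 − 9.39 × 2.54) = 1.77 / 19.1 = 0.0925 V⁻¹.

λ = 0.0925 V⁻¹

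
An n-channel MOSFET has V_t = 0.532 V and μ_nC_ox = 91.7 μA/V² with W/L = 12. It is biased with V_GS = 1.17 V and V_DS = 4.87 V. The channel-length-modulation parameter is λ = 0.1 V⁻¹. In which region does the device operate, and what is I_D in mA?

Saturation; I_D = 0.333 mA

k_n = μ_nC_ox · (W/L) = 1.1 mA/V².
V_ov = V_GS − V_t = 1.17 − 0.532 = 0.638 V.
Since V_DS = 4.87 V ≥ V_ov = 0.638 V, the device is in saturation.
I_D = ½ k_n V_ov² (1 + λ V_DS) = 0.5 × 1.1 × 0.638² × (1 + 0.1 × 4.87) = 0.333 mA.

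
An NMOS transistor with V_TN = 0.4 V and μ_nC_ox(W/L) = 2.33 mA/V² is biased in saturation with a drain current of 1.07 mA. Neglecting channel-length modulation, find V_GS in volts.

V_GS = 1.36 V

In saturation I_D = ½ k_n (V_GS − V_TN)², so V_GS − V_TN = √(2 I_D / k_n) = √(2 × 1.07 / 2.33) = 0.958 V.
V_GS = 0.4 + 0.958 = 1.36 V.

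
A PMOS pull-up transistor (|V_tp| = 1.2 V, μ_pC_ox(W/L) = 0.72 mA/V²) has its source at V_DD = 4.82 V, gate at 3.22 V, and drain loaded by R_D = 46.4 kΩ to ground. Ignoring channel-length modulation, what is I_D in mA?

V_SG = V_DD − V_G = 4.82 − 3.22 = 1.6 V, so V_ov = 1.6 − 1.2 = 0.4 V.
Assume saturation: I_D = ½ k_p V_ov² = 0.5 × 0.72 × 0.4² = 0.0576 mA, giving V_SD = V_DD − I_D R_D = 4.82 − 0.0576 × 46.4 = 2.15 V.
V_SD = 2.15 V ≥ V_ov = 0.4 V, confirming saturation.

I_D = 0.0576 mA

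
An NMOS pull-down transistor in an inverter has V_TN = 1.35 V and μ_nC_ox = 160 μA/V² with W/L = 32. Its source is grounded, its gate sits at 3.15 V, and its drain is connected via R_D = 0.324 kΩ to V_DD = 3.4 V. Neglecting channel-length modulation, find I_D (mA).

I_D = 7.07 mA

V_GS = V_G = 3.15 V, so V_ov = 3.15 − 1.35 = 1.8 V.
k_n = μ_nC_ox · (W/L) = 5.12 mA/V².
Assume saturation: I_D = ½ k_n V_ov² = 0.5 × 5.12 × 1.8² = 8.29 mA, giving V_DS = V_DD − I_D R_D = 3.4 − 8.29 × 0.324 = 0.713 V.
But 0.713 V < V_ov = 1.8 V, so the device is actually in triode.
In triode I_D = k_n[V_ov V_DS − ½ V_DS²] and I_D = (V_DD − V_DS)/R_D. Equating: 0.829 V_DS² − 3.986 V_DS + 3.4 = 0, giving V_DS = 1.11 V (the root below V_ov).
I_D = (3.4 − 1.11) / 0.324 = 7.07 mA.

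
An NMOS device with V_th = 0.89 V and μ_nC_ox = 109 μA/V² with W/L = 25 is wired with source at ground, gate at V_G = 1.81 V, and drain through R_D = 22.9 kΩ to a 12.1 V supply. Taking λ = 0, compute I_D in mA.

V_GS = V_G = 1.81 V, so V_ov = 1.81 − 0.89 = 0.92 V.
k_n = μ_nC_ox · (W/L) = 2.725 mA/V².
Assume saturation: I_D = ½ k_n V_ov² = 0.5 × 2.725 × 0.92² = 1.15 mA, giving V_DS = V_DD − I_D R_D = 12.1 − 1.15 × 22.9 = -14.3 V.
But -14.3 V < V_ov = 0.92 V, so the device is actually in triode.
In triode I_D = k_n[V_ov V_DS − ½ V_DS²] and I_D = (V_DD − V_DS)/R_D. Equating: 31.2 V_DS² − 58.41 V_DS + 12.1 = 0, giving V_DS = 0.237 V (the root below V_ov).
I_D = (12.1 − 0.237) / 22.9 = 0.518 mA.

I_D = 0.518 mA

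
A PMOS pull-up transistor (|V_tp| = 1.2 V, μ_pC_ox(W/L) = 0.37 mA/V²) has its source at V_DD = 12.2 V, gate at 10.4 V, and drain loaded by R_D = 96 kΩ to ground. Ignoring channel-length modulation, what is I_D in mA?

V_SG = V_DD − V_G = 12.2 − 10.4 = 1.8 V, so V_ov = 1.8 − 1.2 = 0.6 V.
Assume saturation: I_D = ½ k_p V_ov² = 0.5 × 0.37 × 0.6² = 0.0666 mA, giving V_SD = V_DD − I_D R_D = 12.2 − 0.0666 × 96 = 5.81 V.
V_SD = 5.81 V ≥ V_ov = 0.6 V, confirming saturation.

I_D = 0.0666 mA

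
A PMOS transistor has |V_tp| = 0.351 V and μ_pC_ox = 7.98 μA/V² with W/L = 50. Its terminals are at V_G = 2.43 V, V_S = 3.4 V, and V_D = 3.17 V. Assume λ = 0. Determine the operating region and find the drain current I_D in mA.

V_SG = V_S − V_G = 3.4 − 2.43 = 0.97 V; V_SD = V_S − V_D = 3.4 − 3.17 = 0.23 V.
k_p = μ_pC_ox · (W/L) = 0.399 mA/V².
V_ov = V_SG − |V_tp| = 0.97 − 0.351 = 0.619 V.
Since V_SD = 0.23 V < V_ov = 0.619 V, the device is in the triode region.
I_D = k_p [V_ov · V_SD − ½ V_SD²] = 0.399 × [0.619 × 0.23 − 0.5 × 0.23²] = 0.0463 mA.

Triode; I_D = 0.0463 mA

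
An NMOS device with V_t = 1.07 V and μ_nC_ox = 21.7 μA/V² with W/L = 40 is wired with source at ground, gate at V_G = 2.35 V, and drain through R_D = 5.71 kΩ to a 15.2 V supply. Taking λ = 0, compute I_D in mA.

I_D = 0.711 mA

V_GS = V_G = 2.35 V, so V_ov = 2.35 − 1.07 = 1.28 V.
k_n = μ_nC_ox · (W/L) = 0.868 mA/V².
Assume saturation: I_D = ½ k_n V_ov² = 0.5 × 0.868 × 1.28² = 0.711 mA, giving V_DS = V_DD − I_D R_D = 15.2 − 0.711 × 5.71 = 11.1 V.
V_DS = 11.1 V ≥ V_ov = 1.28 V, confirming saturation.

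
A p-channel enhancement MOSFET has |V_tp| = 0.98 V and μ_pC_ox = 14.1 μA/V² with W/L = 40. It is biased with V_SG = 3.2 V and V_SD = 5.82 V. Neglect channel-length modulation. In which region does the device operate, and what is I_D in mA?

k_p = μ_pC_ox · (W/L) = 0.564 mA/V².
V_ov = V_SG − |V_tp| = 3.2 − 0.98 = 2.22 V.
Since V_SD = 5.82 V ≥ V_ov = 2.22 V, the device is in saturation.
I_D = ½ k_p V_ov² = 0.5 × 0.564 × 2.22² = 1.39 mA.

Saturation; I_D = 1.39 mA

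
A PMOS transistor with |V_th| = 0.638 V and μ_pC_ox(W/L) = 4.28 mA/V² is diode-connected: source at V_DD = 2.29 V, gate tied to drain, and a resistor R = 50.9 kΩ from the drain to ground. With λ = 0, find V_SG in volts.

With gate tied to drain, V_SG = V_SD ≥ V_SG − |V_th|, so the device is in saturation.
KCL at the drain: ½ k_p (V_SG − |V_th|)² = (V_DD − V_SG)/R.
Let x = V_SG − 0.638. Then 109 x² + x − 1.652 = 0, giving x = 0.119 V (positive root), so V_SG = 0.757 V.
I_D = (V_DD − V_SG)/R = (2.29 − 0.757) / 50.9 = 0.0301 mA.

V_SG = 0.757 V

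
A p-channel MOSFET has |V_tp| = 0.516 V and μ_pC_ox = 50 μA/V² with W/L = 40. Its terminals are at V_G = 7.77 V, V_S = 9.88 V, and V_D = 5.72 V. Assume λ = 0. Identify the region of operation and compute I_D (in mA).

V_SG = V_S − V_G = 9.88 − 7.77 = 2.11 V; V_SD = V_S − V_D = 9.88 − 5.72 = 4.16 V.
k_p = μ_pC_ox · (W/L) = 2 mA/V².
V_ov = V_SG − |V_tp| = 2.11 − 0.516 = 1.59 V.
Since V_SD = 4.16 V ≥ V_ov = 1.59 V, the device is in saturation.
I_D = ½ k_p V_ov² = 0.5 × 2 × 1.59² = 2.54 mA.

Saturation; I_D = 2.54 mA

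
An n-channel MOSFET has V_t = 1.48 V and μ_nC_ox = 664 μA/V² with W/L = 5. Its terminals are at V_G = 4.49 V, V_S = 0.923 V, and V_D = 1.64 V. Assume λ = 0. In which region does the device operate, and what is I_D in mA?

V_GS = V_G − V_S = 4.49 − 0.923 = 3.57 V; V_DS = V_D − V_S = 1.64 − 0.923 = 0.717 V.
k_n = μ_nC_ox · (W/L) = 3.32 mA/V².
V_ov = V_GS − V_t = 3.57 − 1.48 = 2.09 V.
Since V_DS = 0.717 V < V_ov = 2.09 V, the device is in the triode region.
I_D = k_n [V_ov · V_DS − ½ V_DS²] = 3.32 × [2.09 × 0.717 − 0.5 × 0.717²] = 4.11 mA.

Triode; I_D = 4.11 mA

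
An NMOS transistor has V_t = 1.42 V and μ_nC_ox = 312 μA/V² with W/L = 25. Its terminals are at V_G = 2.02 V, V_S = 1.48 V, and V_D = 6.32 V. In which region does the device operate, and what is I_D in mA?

Cutoff; I_D = 0 mA

V_GS = V_G − V_S = 2.02 − 1.48 = 0.54 V; V_DS = V_D − V_S = 6.32 − 1.48 = 4.84 V.
V_GS = 0.54 V < V_t = 1.42 V, so the transistor is in cutoff.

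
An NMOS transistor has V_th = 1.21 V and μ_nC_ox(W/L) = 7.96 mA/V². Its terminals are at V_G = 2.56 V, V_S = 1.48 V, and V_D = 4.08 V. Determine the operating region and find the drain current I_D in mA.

V_GS = V_G − V_S = 2.56 − 1.48 = 1.08 V; V_DS = V_D − V_S = 4.08 − 1.48 = 2.6 V.
V_GS = 1.08 V < V_th = 1.21 V, so the transistor is in cutoff.

Cutoff; I_D = 0 mA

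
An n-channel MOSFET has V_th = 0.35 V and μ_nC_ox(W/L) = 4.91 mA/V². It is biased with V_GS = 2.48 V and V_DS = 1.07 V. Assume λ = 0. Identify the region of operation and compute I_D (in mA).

Triode; I_D = 8.38 mA

V_ov = V_GS − V_th = 2.48 − 0.35 = 2.13 V.
Since V_DS = 1.07 V < V_ov = 2.13 V, the device is in the triode region.
I_D = k_n [V_ov · V_DS − ½ V_DS²] = 4.91 × [2.13 × 1.07 − 0.5 × 1.07²] = 8.38 mA.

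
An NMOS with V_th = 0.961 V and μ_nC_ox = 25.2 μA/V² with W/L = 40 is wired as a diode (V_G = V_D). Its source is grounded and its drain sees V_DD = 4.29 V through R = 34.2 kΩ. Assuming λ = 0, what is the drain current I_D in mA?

With gate tied to drain, V_GS = V_DS ≥ V_GS − V_th, so the device is in saturation.
k_n = μ_nC_ox · (W/L) = 1.008 mA/V².
KCL at the drain: ½ k_n (V_GS − V_th)² = (V_DD − V_GS)/R.
Let x = V_GS − 0.961. Then 17.2 x² + x − 3.329 = 0, giving x = 0.411 V (positive root), so V_GS = 1.37 V.
I_D = (V_DD − V_GS)/R = (4.29 − 1.37) / 34.2 = 0.0853 mA.

I_D = 0.0853 mA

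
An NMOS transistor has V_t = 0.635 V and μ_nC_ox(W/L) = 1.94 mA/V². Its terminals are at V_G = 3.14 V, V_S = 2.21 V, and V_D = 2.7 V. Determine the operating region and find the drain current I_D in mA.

V_GS = V_G − V_S = 3.14 − 2.21 = 0.93 V; V_DS = V_D − V_S = 2.7 − 2.21 = 0.49 V.
V_ov = V_GS − V_t = 0.93 − 0.635 = 0.295 V.
Since V_DS = 0.49 V ≥ V_ov = 0.295 V, the device is in saturation.
I_D = ½ k_n V_ov² = 0.5 × 1.94 × 0.295² = 0.0844 mA.

Saturation; I_D = 0.0844 mA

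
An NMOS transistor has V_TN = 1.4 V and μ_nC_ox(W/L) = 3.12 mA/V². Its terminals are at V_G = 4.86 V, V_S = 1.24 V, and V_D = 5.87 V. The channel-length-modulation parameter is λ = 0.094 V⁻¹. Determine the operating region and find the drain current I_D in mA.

Saturation; I_D = 11.0 mA

V_GS = V_G − V_S = 4.86 − 1.24 = 3.62 V; V_DS = V_D − V_S = 5.87 − 1.24 = 4.63 V.
V_ov = V_GS − V_TN = 3.62 − 1.4 = 2.22 V.
Since V_DS = 4.63 V ≥ V_ov = 2.22 V, the device is in saturation.
I_D = ½ k_n V_ov² (1 + λ V_DS) = 0.5 × 3.12 × 2.22² × (1 + 0.094 × 4.63) = 11 mA.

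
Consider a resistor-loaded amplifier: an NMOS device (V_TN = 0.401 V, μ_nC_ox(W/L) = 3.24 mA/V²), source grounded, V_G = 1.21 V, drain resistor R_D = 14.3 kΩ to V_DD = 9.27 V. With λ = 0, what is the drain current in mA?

V_GS = V_G = 1.21 V, so V_ov = 1.21 − 0.401 = 0.809 V.
Assume saturation: I_D = ½ k_n V_ov² = 0.5 × 3.24 × 0.809² = 1.06 mA, giving V_DS = V_DD − I_D R_D = 9.27 − 1.06 × 14.3 = -5.89 V.
But -5.89 V < V_ov = 0.809 V, so the device is actually in triode.
In triode I_D = k_n[V_ov V_DS − ½ V_DS²] and I_D = (V_DD − V_DS)/R_D. Equating: 23.2 V_DS² − 38.48 V_DS + 9.27 = 0, giving V_DS = 0.292 V (the root below V_ov).
I_D = (9.27 − 0.292) / 14.3 = 0.628 mA.

I_D = 0.628 mA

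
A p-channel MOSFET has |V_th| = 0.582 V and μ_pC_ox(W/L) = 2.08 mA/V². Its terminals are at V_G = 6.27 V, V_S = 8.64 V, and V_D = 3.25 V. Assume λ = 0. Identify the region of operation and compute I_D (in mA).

Saturation; I_D = 3.32 mA

V_SG = V_S − V_G = 8.64 − 6.27 = 2.37 V; V_SD = V_S − V_D = 8.64 − 3.25 = 5.39 V.
V_ov = V_SG − |V_th| = 2.37 − 0.582 = 1.79 V.
Since V_SD = 5.39 V ≥ V_ov = 1.79 V, the device is in saturation.
I_D = ½ k_p V_ov² = 0.5 × 2.08 × 1.79² = 3.32 mA.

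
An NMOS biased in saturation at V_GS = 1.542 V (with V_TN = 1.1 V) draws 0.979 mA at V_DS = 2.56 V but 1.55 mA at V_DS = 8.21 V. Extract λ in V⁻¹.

With V_GS fixed, I_D ∝ (1 + λ V_DS) in saturation, so I_D2/I_D1 = (1 + λ V_DS2)/(1 + λ V_DS1).
1.55/0.979 = 1.583 = (1 + 8.21 λ)/(1 + 2.56 λ).
Solving: λ (I_D1 V_DS2 − I_D2 V_DS1) = I_D2 − I_D1, so λ = (1.55 − 0.979) / (0.979 × 8.21 − 1.55 × 2.56) = 0.571 / 4.07 = 0.14 V⁻¹.

λ = 0.140 V⁻¹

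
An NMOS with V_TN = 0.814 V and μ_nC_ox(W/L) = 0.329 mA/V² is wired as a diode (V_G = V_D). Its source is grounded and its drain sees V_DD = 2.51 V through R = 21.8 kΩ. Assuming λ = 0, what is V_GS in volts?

V_GS = 1.38 V

With gate tied to drain, V_GS = V_DS ≥ V_GS − V_TN, so the device is in saturation.
KCL at the drain: ½ k_n (V_GS − V_TN)² = (V_DD − V_GS)/R.
Let x = V_GS − 0.814. Then 3.59 x² + x − 1.696 = 0, giving x = 0.562 V (positive root), so V_GS = 1.38 V.
I_D = (V_DD − V_GS)/R = (2.51 − 1.38) / 21.8 = 0.052 mA.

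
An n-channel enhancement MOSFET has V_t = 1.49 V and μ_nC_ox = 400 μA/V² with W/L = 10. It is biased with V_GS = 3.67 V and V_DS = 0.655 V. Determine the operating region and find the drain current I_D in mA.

k_n = μ_nC_ox · (W/L) = 4 mA/V².
V_ov = V_GS − V_t = 3.67 − 1.49 = 2.18 V.
Since V_DS = 0.655 V < V_ov = 2.18 V, the device is in the triode region.
I_D = k_n [V_ov · V_DS − ½ V_DS²] = 4 × [2.18 × 0.655 − 0.5 × 0.655²] = 4.85 mA.

Triode; I_D = 4.85 mA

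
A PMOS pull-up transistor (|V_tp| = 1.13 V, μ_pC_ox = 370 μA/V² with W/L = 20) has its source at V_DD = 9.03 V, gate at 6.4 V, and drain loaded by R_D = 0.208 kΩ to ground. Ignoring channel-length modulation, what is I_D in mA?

V_SG = V_DD − V_G = 9.03 − 6.4 = 2.63 V, so V_ov = 2.63 − 1.13 = 1.5 V.
k_p = μ_pC_ox · (W/L) = 7.4 mA/V².
Assume saturation: I_D = ½ k_p V_ov² = 0.5 × 7.4 × 1.5² = 8.32 mA, giving V_SD = V_DD − I_D R_D = 9.03 − 8.32 × 0.208 = 7.3 V.
V_SD = 7.3 V ≥ V_ov = 1.5 V, confirming saturation.

I_D = 8.32 mA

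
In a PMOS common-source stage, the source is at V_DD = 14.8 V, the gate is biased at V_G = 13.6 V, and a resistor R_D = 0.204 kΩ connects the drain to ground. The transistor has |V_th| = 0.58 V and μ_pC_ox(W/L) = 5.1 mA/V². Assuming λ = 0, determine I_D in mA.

I_D = 0.980 mA

V_SG = V_DD − V_G = 14.8 − 13.6 = 1.2 V, so V_ov = 1.2 − 0.58 = 0.62 V.
Assume saturation: I_D = ½ k_p V_ov² = 0.5 × 5.1 × 0.62² = 0.98 mA, giving V_SD = V_DD − I_D R_D = 14.8 − 0.98 × 0.204 = 14.6 V.
V_SD = 14.6 V ≥ V_ov = 0.62 V, confirming saturation.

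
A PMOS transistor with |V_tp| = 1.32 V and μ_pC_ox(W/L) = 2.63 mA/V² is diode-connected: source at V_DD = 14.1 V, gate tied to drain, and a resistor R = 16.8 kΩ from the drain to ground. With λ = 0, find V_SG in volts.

V_SG = 2.06 V

With gate tied to drain, V_SG = V_SD ≥ V_SG − |V_tp|, so the device is in saturation.
KCL at the drain: ½ k_p (V_SG − |V_tp|)² = (V_DD − V_SG)/R.
Let x = V_SG − 1.32. Then 22.1 x² + x − 12.78 = 0, giving x = 0.738 V (positive root), so V_SG = 2.06 V.
I_D = (V_DD − V_SG)/R = (14.1 − 2.06) / 16.8 = 0.717 mA.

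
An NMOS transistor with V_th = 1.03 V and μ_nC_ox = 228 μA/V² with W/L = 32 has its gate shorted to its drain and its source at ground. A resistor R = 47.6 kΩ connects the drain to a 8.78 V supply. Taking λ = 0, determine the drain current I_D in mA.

I_D = 0.158 mA

With gate tied to drain, V_GS = V_DS ≥ V_GS − V_th, so the device is in saturation.
k_n = μ_nC_ox · (W/L) = 7.296 mA/V².
KCL at the drain: ½ k_n (V_GS − V_th)² = (V_DD − V_GS)/R.
Let x = V_GS − 1.03. Then 174 x² + x − 7.75 = 0, giving x = 0.208 V (positive root), so V_GS = 1.24 V.
I_D = (V_DD − V_GS)/R = (8.78 − 1.24) / 47.6 = 0.158 mA.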